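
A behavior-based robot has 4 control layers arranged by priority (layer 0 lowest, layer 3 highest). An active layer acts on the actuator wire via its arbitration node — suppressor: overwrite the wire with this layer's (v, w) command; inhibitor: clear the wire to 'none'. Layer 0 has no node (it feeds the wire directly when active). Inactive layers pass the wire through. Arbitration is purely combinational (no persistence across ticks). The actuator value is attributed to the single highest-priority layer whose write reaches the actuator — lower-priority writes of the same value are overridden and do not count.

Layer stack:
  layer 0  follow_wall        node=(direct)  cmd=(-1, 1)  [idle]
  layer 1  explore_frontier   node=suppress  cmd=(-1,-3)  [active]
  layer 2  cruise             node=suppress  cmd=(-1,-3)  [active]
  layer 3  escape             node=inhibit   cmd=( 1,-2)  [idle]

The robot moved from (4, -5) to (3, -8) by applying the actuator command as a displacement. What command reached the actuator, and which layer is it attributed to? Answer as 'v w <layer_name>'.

displacement = (3, -8) − (4, -5) = (-1, -3)
[0] follow_wall off; wire := none
[1] explore_frontier on (suppress); wire := (-1, -3)
[2] cruise on (suppress); wire := (-1, -3)
[3] escape off; pass (-1, -3)
output (-1, -3) — from layer 2 (cruise)

-1 -3 cruise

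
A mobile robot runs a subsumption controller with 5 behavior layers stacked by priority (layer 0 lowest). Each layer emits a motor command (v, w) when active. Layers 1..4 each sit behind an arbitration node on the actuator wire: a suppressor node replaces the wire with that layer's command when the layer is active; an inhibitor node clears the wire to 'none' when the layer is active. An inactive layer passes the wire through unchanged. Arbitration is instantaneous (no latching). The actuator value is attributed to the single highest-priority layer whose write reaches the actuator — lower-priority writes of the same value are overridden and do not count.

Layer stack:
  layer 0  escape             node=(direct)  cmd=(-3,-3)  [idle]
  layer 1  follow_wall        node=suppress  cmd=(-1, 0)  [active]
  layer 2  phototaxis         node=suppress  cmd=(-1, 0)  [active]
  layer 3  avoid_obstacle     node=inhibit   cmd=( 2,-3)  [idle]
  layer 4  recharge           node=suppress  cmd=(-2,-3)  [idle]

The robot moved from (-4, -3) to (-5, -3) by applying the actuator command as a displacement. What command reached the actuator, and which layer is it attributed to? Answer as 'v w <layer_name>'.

displacement = (-5, -3) − (-4, -3) = (-1, 0)
[0] escape off; wire := none
[1] follow_wall on (suppress); wire := (-1, 0)
[2] phototaxis on (suppress); wire := (-1, 0)
[3] avoid_obstacle off; pass (-1, 0)
[4] recharge off; pass (-1, 0)
output (-1, 0) — from layer 2 (phototaxis)

-1 0 phototaxis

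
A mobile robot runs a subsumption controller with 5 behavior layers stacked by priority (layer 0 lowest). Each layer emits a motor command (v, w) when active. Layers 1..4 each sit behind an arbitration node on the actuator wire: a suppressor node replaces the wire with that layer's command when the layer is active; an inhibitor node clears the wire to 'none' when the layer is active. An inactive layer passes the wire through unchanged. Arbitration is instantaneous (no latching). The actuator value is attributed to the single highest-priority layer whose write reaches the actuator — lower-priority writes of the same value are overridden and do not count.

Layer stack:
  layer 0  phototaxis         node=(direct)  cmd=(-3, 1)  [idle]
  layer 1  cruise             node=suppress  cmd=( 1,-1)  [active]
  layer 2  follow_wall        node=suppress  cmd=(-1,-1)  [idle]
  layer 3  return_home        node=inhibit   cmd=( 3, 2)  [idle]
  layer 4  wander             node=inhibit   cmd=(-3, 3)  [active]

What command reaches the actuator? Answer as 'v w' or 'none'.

[0] phototaxis off; wire := none
[1] cruise on (suppress); wire := (1, -1)
[2] follow_wall off; pass (1, -1)
[3] return_home off; pass (1, -1)
[4] wander on (inhibit); wire := none
output none

none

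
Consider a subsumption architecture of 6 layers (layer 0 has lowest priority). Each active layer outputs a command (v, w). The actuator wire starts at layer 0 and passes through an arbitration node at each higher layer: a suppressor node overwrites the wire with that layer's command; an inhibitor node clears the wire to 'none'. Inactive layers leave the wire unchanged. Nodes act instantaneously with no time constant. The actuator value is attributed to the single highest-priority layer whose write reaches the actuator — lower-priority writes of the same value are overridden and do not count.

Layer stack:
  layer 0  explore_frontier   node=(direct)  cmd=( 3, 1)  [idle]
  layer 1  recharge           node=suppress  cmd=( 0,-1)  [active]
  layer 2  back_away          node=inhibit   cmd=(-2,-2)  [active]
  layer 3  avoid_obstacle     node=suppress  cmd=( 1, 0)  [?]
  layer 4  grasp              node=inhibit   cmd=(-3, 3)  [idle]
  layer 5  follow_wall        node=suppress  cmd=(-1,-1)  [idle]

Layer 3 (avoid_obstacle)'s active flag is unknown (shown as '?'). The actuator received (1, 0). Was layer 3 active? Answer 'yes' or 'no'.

yes

If layer 3 is active=yes:
  actuator would be (1, 0)
If layer 3 is active=no:
  actuator would be none
Observed (1, 0), so layer 3 was active.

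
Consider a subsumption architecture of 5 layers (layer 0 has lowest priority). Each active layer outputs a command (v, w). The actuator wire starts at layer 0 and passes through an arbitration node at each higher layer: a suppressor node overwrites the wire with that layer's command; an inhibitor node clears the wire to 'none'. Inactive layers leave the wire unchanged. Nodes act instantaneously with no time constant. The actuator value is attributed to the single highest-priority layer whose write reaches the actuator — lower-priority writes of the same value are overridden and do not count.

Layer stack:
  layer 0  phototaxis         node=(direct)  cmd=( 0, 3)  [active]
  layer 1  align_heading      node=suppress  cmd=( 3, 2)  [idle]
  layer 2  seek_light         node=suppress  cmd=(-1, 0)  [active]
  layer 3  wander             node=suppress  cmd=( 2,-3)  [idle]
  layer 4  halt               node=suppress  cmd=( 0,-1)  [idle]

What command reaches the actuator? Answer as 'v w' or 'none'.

-1 0

[0] phototaxis on; wire := (0, 3)
[1] align_heading off; pass (0, 3)
[2] seek_light on (suppress); wire := (-1, 0)
[3] wander off; pass (-1, 0)
[4] halt off; pass (-1, 0)
output (-1, 0)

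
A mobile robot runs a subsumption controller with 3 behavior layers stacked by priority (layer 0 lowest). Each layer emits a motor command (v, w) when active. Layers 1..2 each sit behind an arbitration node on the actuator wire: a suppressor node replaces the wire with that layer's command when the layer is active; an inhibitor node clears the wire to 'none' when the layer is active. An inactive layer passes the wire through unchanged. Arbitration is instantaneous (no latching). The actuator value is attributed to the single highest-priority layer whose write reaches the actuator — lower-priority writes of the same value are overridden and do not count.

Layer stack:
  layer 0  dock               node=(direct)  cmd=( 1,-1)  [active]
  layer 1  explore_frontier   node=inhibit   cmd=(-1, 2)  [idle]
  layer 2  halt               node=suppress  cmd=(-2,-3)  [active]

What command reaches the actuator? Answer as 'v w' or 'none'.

-2 -3

layer 0 (dock) active — direct: (1, -1)
layer 1 (explore_frontier) idle — unchanged: (1, -1)
layer 2 (halt) active — suppresses: (-2, -3)
→ actuator (-2, -3)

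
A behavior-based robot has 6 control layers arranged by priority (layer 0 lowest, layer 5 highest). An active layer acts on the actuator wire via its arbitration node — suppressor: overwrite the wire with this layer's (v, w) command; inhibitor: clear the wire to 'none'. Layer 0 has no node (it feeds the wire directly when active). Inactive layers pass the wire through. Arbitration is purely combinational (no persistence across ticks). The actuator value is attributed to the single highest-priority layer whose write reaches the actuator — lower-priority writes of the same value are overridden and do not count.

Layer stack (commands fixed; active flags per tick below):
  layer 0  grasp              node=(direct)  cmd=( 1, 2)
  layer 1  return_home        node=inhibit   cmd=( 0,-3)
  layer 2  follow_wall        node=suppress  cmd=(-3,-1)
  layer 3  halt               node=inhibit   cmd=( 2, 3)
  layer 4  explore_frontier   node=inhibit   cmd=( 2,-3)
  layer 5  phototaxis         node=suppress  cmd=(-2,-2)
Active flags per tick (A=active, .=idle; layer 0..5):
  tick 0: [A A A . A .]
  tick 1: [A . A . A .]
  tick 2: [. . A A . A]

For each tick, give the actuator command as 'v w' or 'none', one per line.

none
none
-2 -2

tick 0:
  layer 0 (grasp) active — direct: (1, 2)
  layer 1 (return_home) active — inhibits: none
  layer 2 (follow_wall) active — suppresses: (-3, -1)
  layer 3 (halt) idle — unchanged: (-3, -1)
  layer 4 (explore_frontier) active — inhibits: none
  layer 5 (phototaxis) idle — unchanged: none
  → actuator none
tick 1:
  layer 0 (grasp) active — direct: (1, 2)
  layer 1 (return_home) idle — unchanged: (1, 2)
  layer 2 (follow_wall) active — suppresses: (-3, -1)
  layer 3 (halt) idle — unchanged: (-3, -1)
  layer 4 (explore_frontier) active — inhibits: none
  layer 5 (phototaxis) idle — unchanged: none
  → actuator none
tick 2:
  layer 0 (grasp) idle — none
  layer 1 (return_home) idle — unchanged: none
  layer 2 (follow_wall) active — suppresses: (-3, -1)
  layer 3 (halt) active — inhibits: none
  layer 4 (explore_frontier) idle — unchanged: none
  layer 5 (phototaxis) active — suppresses: (-2, -2)
  → actuator (-2, -2)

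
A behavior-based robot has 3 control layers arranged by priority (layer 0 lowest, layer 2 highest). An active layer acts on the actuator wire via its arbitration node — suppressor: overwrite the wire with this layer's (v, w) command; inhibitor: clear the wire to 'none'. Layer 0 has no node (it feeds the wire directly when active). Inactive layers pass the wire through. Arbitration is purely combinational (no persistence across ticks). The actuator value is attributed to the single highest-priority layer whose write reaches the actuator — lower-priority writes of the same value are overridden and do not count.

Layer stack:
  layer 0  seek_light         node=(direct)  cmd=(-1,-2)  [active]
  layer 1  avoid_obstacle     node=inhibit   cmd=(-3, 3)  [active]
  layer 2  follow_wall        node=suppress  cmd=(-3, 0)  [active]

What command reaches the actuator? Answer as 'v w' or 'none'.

layer 0 (seek_light) active — direct: (-1, -2)
layer 1 (avoid_obstacle) active — inhibits: none
layer 2 (follow_wall) active — suppresses: (-3, 0)
→ actuator (-3, 0)

-3 0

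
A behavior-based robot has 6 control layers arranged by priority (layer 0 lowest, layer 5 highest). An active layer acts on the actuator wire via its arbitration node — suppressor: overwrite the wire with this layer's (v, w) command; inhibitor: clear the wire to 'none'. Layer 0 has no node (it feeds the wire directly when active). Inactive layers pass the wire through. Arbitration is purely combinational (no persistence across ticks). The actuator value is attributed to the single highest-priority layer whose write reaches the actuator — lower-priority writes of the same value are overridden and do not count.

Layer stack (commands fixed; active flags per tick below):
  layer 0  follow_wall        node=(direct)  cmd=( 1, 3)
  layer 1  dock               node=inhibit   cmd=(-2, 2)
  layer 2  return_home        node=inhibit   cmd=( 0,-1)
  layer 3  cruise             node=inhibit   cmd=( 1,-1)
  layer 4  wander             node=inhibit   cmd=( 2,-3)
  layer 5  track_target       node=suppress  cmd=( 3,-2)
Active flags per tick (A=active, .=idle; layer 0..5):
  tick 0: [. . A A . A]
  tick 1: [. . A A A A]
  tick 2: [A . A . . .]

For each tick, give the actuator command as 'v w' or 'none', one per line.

tick 0:
  L0 follow_wall: idle → wire = none
  L1 dock: idle → wire stays none
  L2 return_home: active, inhibitor → wire = none
  L3 cruise: active, inhibitor → wire = none
  L4 wander: idle → wire stays none
  L5 track_target: active, suppressor → wire = (3, -2)
  actuator = (3, -2)
tick 1:
  L0 follow_wall: idle → wire = none
  L1 dock: idle → wire stays none
  L2 return_home: active, inhibitor → wire = none
  L3 cruise: active, inhibitor → wire = none
  L4 wander: active, inhibitor → wire = none
  L5 track_target: active, suppressor → wire = (3, -2)
  actuator = (3, -2)
tick 2:
  L0 follow_wall: active, feeds wire = (1, 3)
  L1 dock: idle → wire stays (1, 3)
  L2 return_home: active, inhibitor → wire = none
  L3 cruise: idle → wire stays none
  L4 wander: idle → wire stays none
  L5 track_target: idle → wire stays none
  actuator = none

3 -2
3 -2
none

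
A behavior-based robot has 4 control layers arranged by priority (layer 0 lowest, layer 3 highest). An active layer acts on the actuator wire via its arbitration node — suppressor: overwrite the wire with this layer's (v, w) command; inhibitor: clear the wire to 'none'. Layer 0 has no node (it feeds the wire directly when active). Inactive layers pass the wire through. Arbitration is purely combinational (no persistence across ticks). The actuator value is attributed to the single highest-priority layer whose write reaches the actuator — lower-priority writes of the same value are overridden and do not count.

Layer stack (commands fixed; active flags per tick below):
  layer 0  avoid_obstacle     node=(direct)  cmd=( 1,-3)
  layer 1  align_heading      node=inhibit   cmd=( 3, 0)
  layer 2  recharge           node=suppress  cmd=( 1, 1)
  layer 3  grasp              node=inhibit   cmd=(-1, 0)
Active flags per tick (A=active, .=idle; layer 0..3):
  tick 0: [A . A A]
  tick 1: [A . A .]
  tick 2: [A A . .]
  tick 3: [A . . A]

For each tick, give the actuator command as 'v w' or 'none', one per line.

none
1 1
none
none

tick 0:
  [0] avoid_obstacle on; wire := (1, -3)
  [1] align_heading off; pass (1, -3)
  [2] recharge on (suppress); wire := (1, 1)
  [3] grasp on (inhibit); wire := none
  output none
tick 1:
  [0] avoid_obstacle on; wire := (1, -3)
  [1] align_heading off; pass (1, -3)
  [2] recharge on (suppress); wire := (1, 1)
  [3] grasp off; pass (1, 1)
  output (1, 1)
tick 2:
  [0] avoid_obstacle on; wire := (1, -3)
  [1] align_heading on (inhibit); wire := none
  [2] recharge off; pass none
  [3] grasp off; pass none
  output none
tick 3:
  [0] avoid_obstacle on; wire := (1, -3)
  [1] align_heading off; pass (1, -3)
  [2] recharge off; pass (1, -3)
  [3] grasp on (inhibit); wire := none
  output none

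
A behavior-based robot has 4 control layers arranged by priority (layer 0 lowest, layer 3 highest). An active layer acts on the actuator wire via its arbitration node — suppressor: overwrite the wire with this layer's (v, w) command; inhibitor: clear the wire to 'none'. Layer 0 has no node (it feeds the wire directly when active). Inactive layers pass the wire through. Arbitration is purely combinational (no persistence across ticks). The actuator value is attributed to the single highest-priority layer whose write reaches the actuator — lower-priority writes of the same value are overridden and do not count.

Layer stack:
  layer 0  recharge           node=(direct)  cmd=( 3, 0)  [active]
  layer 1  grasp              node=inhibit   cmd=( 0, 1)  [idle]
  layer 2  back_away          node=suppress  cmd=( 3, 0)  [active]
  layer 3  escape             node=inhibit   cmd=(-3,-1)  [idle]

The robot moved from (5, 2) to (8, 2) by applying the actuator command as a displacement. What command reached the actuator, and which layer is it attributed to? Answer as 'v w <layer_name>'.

3 0 back_away

displacement = (8, 2) − (5, 2) = (3, 0)
[0] recharge on; wire := (3, 0)
[1] grasp off; pass (3, 0)
[2] back_away on (suppress); wire := (3, 0)
[3] escape off; pass (3, 0)
output (3, 0) — from layer 2 (back_away)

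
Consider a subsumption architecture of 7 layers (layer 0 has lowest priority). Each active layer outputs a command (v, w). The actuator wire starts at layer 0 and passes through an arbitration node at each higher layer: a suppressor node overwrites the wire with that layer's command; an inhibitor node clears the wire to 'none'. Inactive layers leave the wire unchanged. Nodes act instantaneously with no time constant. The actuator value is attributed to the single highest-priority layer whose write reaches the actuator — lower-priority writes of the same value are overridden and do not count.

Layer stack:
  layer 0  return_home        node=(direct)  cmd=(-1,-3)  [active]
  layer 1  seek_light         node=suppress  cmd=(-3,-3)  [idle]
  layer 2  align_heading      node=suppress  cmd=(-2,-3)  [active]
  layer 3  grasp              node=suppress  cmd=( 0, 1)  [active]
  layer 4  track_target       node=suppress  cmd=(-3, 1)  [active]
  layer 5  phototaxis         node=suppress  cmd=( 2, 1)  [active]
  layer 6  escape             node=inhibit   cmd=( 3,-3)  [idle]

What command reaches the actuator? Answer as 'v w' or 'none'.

2 1

[0] return_home on; wire := (-1, -3)
[1] seek_light off; pass (-1, -3)
[2] align_heading on (suppress); wire := (-2, -3)
[3] grasp on (suppress); wire := (0, 1)
[4] track_target on (suppress); wire := (-3, 1)
[5] phototaxis on (suppress); wire := (2, 1)
[6] escape off; pass (2, 1)
output (2, 1)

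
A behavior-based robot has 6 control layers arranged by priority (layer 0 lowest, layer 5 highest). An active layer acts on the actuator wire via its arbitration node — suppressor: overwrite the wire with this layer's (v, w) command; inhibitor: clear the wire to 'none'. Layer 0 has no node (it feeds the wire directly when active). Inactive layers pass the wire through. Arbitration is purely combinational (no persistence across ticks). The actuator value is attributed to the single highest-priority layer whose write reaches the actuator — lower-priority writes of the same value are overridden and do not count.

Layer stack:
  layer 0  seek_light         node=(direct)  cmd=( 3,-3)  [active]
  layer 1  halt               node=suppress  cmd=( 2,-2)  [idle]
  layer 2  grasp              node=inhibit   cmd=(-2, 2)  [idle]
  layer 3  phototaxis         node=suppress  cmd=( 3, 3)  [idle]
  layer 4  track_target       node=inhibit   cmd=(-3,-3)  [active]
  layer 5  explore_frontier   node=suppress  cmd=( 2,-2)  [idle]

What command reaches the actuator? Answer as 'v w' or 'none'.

none

L0 seek_light: active, feeds wire = (3, -3)
L1 halt: idle → wire stays (3, -3)
L2 grasp: idle → wire stays (3, -3)
L3 phototaxis: idle → wire stays (3, -3)
L4 track_target: active, inhibitor → wire = none
L5 explore_frontier: idle → wire stays none
actuator = none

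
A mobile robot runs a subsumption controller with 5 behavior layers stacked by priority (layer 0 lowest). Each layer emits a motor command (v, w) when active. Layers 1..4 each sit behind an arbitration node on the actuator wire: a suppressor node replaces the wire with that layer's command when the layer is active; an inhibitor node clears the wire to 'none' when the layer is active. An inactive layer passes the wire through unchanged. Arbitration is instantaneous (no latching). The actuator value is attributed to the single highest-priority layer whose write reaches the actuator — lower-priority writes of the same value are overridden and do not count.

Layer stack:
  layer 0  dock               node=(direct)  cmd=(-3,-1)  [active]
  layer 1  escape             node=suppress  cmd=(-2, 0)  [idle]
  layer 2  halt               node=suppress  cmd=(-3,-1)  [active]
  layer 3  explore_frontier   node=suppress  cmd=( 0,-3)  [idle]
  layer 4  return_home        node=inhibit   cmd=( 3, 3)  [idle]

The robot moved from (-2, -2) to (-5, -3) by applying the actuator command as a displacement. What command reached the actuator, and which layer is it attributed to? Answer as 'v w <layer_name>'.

-3 -1 halt

displacement = (-5, -3) − (-2, -2) = (-3, -1)
[0] dock on; wire := (-3, -1)
[1] escape off; pass (-3, -1)
[2] halt on (suppress); wire := (-3, -1)
[3] explore_frontier off; pass (-3, -1)
[4] return_home off; pass (-3, -1)
output (-3, -1) — from layer 2 (halt)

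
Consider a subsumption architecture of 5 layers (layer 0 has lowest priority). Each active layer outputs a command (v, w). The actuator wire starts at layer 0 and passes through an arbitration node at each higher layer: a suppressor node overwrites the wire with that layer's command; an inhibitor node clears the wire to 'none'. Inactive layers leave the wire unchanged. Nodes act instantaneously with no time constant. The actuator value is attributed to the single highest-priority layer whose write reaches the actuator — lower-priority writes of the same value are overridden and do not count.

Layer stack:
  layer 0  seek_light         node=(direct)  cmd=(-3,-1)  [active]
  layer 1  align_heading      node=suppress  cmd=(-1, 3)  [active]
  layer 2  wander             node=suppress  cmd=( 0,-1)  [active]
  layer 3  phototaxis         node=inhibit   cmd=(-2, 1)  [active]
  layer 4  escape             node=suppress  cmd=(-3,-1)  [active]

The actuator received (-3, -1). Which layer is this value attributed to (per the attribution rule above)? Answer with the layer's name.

escape

L0 seek_light: active, feeds wire = (-3, -1)
L1 align_heading: active, suppressor → wire = (-1, 3)
L2 wander: active, suppressor → wire = (0, -1)
L3 phototaxis: active, inhibitor → wire = none
L4 escape: active, suppressor → wire = (-3, -1)
actuator = (-3, -1)
last writer: layer 4 = escape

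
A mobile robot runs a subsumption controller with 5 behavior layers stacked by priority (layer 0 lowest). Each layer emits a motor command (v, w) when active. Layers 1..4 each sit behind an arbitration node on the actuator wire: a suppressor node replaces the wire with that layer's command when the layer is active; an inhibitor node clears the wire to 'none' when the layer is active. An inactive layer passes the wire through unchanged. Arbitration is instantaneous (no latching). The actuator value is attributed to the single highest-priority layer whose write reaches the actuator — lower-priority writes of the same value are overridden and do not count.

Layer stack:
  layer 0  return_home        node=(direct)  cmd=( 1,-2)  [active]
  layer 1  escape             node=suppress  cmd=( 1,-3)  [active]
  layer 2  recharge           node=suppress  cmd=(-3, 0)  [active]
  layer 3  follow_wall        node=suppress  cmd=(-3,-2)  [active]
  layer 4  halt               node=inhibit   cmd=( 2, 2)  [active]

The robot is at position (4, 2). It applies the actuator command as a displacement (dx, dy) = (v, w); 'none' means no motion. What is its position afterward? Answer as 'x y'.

4 2

layer 0 (return_home) active — direct: (1, -2)
layer 1 (escape) active — suppresses: (1, -3)
layer 2 (recharge) active — suppresses: (-3, 0)
layer 3 (follow_wall) active — suppresses: (-3, -2)
layer 4 (halt) active — inhibits: none
→ actuator none
position: (4, 2) + none = (4, 2)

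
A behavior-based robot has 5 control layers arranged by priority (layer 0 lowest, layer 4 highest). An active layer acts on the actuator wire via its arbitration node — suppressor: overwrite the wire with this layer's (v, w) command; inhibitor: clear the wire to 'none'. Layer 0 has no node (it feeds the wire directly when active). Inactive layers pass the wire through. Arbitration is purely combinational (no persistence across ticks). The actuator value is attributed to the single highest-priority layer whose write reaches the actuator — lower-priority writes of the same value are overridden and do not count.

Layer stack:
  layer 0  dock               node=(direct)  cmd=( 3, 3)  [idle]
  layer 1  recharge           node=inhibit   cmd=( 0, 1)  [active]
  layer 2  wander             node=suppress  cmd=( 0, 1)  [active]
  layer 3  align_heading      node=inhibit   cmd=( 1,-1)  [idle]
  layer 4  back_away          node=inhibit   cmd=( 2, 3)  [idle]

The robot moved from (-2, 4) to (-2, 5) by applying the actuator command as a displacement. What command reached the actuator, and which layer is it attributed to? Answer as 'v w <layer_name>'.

0 1 wander

displacement = (-2, 5) − (-2, 4) = (0, 1)
layer 0 (dock) idle — none
layer 1 (recharge) active — inhibits: none
layer 2 (wander) active — suppresses: (0, 1)
layer 3 (align_heading) idle — unchanged: (0, 1)
layer 4 (back_away) idle — unchanged: (0, 1)
→ actuator (0, 1) — from layer 2 (wander)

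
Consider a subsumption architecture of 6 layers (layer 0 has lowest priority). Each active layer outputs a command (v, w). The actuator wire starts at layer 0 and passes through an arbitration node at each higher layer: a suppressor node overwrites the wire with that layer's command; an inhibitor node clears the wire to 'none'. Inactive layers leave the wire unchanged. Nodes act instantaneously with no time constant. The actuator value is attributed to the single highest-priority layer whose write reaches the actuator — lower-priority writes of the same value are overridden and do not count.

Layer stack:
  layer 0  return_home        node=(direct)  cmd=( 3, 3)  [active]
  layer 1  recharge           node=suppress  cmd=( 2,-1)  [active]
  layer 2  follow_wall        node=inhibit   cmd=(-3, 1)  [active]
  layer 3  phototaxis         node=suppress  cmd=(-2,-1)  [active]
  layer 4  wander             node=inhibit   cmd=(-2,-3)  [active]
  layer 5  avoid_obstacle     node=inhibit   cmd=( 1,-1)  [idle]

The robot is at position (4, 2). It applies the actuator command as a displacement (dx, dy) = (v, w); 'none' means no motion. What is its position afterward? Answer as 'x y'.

4 2

[0] return_home on; wire := (3, 3)
[1] recharge on (suppress); wire := (2, -1)
[2] follow_wall on (inhibit); wire := none
[3] phototaxis on (suppress); wire := (-2, -1)
[4] wander on (inhibit); wire := none
[5] avoid_obstacle off; pass none
output none
position: (4, 2) + none = (4, 2)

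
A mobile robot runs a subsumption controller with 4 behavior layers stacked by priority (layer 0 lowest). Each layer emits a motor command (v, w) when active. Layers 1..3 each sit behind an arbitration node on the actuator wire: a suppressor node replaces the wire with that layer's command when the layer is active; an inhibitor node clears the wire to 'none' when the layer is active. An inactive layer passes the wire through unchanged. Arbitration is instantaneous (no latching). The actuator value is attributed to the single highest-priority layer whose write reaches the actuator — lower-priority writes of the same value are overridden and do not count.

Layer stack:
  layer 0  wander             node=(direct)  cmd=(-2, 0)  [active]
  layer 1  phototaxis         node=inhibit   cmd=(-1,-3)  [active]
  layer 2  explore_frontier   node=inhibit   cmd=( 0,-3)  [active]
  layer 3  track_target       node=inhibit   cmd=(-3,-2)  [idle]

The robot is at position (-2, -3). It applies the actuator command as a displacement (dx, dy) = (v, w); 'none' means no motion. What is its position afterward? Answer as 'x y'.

-2 -3

L0 wander: active, feeds wire = (-2, 0)
L1 phototaxis: active, inhibitor → wire = none
L2 explore_frontier: active, inhibitor → wire = none
L3 track_target: idle → wire stays none
actuator = none
position: (-2, -3) + none = (-2, -3)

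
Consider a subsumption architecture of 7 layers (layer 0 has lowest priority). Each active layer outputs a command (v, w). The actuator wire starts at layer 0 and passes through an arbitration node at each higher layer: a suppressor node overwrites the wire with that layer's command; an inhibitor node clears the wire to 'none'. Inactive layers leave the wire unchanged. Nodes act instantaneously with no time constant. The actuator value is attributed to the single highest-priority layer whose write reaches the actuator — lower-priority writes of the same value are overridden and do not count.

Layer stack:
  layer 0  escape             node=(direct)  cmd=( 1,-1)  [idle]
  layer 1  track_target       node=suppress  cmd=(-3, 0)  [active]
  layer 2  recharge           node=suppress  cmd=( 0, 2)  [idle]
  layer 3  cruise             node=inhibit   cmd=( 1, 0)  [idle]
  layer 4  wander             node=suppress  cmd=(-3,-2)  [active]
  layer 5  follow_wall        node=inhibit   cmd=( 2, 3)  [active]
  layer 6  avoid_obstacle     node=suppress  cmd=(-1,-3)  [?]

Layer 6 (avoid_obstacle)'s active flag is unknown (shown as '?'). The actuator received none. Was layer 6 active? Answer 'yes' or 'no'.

If layer 6 is active=yes:
  actuator would be (-1, -3)
If layer 6 is active=no:
  actuator would be none
Observed none, so layer 6 was idle.

no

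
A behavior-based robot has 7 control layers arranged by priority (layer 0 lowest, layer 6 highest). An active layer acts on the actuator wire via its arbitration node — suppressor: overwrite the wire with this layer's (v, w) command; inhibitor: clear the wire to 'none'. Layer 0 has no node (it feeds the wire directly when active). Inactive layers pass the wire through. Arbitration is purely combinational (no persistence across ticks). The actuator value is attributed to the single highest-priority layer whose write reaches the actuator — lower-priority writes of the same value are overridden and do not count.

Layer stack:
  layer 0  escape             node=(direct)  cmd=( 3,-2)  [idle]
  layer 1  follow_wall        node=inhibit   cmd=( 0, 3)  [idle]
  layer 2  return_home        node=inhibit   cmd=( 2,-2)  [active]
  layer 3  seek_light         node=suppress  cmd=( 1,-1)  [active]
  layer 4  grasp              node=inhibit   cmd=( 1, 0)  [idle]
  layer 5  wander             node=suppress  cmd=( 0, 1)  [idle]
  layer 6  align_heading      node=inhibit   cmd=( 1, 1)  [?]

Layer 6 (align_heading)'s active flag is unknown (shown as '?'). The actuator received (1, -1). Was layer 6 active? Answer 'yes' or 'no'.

no

If layer 6 is active=yes:
  actuator would be none
If layer 6 is active=no:
  actuator would be (1, -1)
Observed (1, -1), so layer 6 was idle.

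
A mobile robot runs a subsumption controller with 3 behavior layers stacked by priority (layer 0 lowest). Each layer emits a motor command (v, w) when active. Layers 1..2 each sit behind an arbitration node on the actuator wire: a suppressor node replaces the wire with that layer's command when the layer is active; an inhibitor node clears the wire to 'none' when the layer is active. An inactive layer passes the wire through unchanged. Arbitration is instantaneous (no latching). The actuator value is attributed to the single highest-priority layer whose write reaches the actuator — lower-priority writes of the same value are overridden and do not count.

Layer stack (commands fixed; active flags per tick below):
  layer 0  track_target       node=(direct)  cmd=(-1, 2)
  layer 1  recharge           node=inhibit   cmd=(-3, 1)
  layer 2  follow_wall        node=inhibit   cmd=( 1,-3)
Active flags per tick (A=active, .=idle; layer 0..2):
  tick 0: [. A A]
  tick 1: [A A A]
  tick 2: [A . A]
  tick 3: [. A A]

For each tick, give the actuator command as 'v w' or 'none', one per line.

tick 0:
  L0 track_target: idle → wire = none
  L1 recharge: active, inhibitor → wire = none
  L2 follow_wall: active, inhibitor → wire = none
  actuator = none
tick 1:
  L0 track_target: active, feeds wire = (-1, 2)
  L1 recharge: active, inhibitor → wire = none
  L2 follow_wall: active, inhibitor → wire = none
  actuator = none
tick 2:
  L0 track_target: active, feeds wire = (-1, 2)
  L1 recharge: idle → wire stays (-1, 2)
  L2 follow_wall: active, inhibitor → wire = none
  actuator = none
tick 3:
  L0 track_target: idle → wire = none
  L1 recharge: active, inhibitor → wire = none
  L2 follow_wall: active, inhibitor → wire = none
  actuator = none

none
none
none
none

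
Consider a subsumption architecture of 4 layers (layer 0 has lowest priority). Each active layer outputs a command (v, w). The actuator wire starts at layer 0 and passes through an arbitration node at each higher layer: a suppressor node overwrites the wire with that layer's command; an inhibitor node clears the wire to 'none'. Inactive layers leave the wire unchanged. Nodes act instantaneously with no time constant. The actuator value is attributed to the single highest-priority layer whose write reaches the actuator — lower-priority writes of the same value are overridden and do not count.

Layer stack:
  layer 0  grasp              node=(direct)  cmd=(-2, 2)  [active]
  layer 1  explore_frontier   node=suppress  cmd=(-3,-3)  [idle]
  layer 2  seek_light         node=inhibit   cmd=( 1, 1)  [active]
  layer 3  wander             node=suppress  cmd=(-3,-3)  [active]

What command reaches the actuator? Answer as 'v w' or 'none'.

-3 -3

layer 0 (grasp) active — direct: (-2, 2)
layer 1 (explore_frontier) idle — unchanged: (-2, 2)
layer 2 (seek_light) active — inhibits: none
layer 3 (wander) active — suppresses: (-3, -3)
→ actuator (-3, -3)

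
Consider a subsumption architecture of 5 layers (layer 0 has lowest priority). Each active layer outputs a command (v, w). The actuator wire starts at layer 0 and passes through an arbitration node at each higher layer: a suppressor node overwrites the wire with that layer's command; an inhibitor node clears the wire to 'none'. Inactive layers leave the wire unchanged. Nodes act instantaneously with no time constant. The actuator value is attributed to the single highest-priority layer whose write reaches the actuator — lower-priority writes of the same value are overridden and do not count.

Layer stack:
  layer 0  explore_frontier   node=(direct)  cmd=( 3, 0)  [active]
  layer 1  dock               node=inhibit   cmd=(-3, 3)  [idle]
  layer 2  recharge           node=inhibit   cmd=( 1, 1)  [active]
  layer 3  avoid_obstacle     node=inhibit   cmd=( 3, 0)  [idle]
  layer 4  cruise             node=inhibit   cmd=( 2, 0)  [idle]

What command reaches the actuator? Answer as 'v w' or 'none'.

L0 explore_frontier: active, feeds wire = (3, 0)
L1 dock: idle → wire stays (3, 0)
L2 recharge: active, inhibitor → wire = none
L3 avoid_obstacle: idle → wire stays none
L4 cruise: idle → wire stays none
actuator = none

none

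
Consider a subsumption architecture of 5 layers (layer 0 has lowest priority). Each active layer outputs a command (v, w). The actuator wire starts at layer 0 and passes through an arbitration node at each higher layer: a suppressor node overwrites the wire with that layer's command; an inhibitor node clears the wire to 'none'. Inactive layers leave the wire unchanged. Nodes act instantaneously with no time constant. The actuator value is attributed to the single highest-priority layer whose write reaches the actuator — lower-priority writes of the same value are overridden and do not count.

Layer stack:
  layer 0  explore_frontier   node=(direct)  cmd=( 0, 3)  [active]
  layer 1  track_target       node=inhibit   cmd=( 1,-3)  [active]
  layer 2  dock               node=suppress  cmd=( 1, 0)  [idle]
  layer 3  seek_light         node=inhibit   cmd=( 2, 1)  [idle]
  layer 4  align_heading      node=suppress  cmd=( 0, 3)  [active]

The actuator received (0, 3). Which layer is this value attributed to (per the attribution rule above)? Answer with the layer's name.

align_heading

[0] explore_frontier on; wire := (0, 3)
[1] track_target on (inhibit); wire := none
[2] dock off; pass none
[3] seek_light off; pass none
[4] align_heading on (suppress); wire := (0, 3)
output (0, 3)
last writer: layer 4 = align_heading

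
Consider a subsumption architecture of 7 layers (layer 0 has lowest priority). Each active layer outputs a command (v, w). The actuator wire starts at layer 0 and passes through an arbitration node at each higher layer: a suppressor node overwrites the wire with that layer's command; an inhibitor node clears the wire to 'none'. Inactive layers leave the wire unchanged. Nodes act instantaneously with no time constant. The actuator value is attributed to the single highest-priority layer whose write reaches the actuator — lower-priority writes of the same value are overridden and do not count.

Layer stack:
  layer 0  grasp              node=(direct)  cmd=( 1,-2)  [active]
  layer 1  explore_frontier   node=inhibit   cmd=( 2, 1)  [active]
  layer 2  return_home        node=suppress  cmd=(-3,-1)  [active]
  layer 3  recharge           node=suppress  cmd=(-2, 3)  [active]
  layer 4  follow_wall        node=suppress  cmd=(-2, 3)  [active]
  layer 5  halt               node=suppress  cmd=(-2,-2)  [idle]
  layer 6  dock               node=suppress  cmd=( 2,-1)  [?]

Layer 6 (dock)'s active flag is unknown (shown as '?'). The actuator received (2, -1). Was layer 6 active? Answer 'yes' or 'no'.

If layer 6 is active=yes:
  actuator would be (2, -1)
If layer 6 is active=no:
  actuator would be (-2, 3)
Observed (2, -1), so layer 6 was active.

yes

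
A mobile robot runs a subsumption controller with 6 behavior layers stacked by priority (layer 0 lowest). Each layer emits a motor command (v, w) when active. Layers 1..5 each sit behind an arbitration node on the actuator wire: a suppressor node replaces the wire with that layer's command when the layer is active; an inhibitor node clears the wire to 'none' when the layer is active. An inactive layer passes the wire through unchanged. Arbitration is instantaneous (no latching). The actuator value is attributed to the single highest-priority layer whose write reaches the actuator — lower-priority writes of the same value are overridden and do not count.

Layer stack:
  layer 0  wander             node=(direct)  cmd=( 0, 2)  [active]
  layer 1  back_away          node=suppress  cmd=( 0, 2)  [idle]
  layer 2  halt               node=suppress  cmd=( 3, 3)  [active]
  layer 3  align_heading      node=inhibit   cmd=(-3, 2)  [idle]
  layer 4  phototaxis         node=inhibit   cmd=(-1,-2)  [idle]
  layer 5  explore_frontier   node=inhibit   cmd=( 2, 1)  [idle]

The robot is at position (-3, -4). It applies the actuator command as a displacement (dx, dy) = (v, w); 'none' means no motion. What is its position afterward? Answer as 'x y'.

0 -1

L0 wander: active, feeds wire = (0, 2)
L1 back_away: idle → wire stays (0, 2)
L2 halt: active, suppressor → wire = (3, 3)
L3 align_heading: idle → wire stays (3, 3)
L4 phototaxis: idle → wire stays (3, 3)
L5 explore_frontier: idle → wire stays (3, 3)
actuator = (3, 3)
position: (-3, -4) + (3, 3) = (0, -1)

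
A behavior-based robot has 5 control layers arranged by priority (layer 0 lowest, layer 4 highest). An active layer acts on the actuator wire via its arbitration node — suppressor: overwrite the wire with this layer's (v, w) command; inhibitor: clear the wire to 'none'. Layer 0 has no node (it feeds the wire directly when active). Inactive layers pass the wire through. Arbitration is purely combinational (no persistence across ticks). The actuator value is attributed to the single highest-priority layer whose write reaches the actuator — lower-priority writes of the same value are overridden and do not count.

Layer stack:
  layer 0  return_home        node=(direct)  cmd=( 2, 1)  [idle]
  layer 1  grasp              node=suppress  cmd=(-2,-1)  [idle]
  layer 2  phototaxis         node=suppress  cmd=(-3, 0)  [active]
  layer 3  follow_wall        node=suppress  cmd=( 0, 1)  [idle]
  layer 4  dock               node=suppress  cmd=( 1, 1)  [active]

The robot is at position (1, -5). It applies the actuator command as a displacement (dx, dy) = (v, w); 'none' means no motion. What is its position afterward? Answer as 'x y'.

2 -4

layer 0 (return_home) idle — none
layer 1 (grasp) idle — unchanged: none
layer 2 (phototaxis) active — suppresses: (-3, 0)
layer 3 (follow_wall) idle — unchanged: (-3, 0)
layer 4 (dock) active — suppresses: (1, 1)
→ actuator (1, 1)
position: (1, -5) + (1, 1) = (2, -4)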